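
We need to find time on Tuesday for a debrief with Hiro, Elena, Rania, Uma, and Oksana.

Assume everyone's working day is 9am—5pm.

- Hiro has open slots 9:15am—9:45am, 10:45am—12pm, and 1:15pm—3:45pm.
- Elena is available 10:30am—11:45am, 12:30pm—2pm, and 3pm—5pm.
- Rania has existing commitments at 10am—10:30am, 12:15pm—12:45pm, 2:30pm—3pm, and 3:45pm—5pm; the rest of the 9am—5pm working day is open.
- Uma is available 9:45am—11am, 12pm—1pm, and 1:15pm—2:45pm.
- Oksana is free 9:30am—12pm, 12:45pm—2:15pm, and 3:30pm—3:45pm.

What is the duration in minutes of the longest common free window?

Rania free within 09:00–17:00: 09:00–10:00, 10:30–12:15, 12:45–14:30, 15:00–15:45.
Hiro ∩ Elena: 10:45–11:45, 13:15–14:00, 15:00–15:45.
Hiro ∩ Elena ∩ Rania: 10:45–11:45, 13:15–14:00, 15:00–15:45.
Hiro ∩ Elena ∩ Rania ∩ Uma: 10:45–11:00, 13:15–14:00.
Hiro ∩ Elena ∩ Rania ∩ Uma ∩ Oksana: 10:45–11:00, 13:15–14:00.
Common window lengths: 15, 45 min; longest is 45.

45 minutes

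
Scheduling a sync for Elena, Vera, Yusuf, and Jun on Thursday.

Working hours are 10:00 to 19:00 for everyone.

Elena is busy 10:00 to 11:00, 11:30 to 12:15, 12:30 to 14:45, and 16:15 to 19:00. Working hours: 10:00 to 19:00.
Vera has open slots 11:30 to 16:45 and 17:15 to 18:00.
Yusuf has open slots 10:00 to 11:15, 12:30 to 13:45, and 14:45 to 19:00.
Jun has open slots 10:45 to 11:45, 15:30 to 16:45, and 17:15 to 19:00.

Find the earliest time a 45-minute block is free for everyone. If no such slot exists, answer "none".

15:30

Elena free within 10:00–19:00: 11:00–11:30, 12:15–12:30, 14:45–16:15.
Elena ∩ Vera: 12:15–12:30, 14:45–16:15.
Elena ∩ Vera ∩ Yusuf: 14:45–16:15.
Elena ∩ Vera ∩ Yusuf ∩ Jun: 15:30–16:15.
Windows ≥ 45 min: 15:30–16:15.
Earliest such window starts at 15:30.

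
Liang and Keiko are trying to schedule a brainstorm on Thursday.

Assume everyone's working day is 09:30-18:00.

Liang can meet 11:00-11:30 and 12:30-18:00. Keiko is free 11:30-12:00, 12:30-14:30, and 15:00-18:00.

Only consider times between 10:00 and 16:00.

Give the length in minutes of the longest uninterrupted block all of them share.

Liang ∩ Keiko: 12:30–14:30, 15:00–18:00.
Restricted to 10:00–16:00: 12:30–14:30, 15:00–16:00.
Common window lengths: 120, 60 min; longest is 120.

120 minutes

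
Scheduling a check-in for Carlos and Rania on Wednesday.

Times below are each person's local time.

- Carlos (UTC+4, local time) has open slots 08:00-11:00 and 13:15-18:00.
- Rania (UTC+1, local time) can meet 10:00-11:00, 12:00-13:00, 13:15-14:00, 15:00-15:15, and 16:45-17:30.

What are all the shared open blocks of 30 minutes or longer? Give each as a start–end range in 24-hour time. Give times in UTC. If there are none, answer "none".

09:15–10:00, 11:00–12:00, 12:15–13:00

Carlos → UTC: 04:00–07:00, 09:15–14:00.
Rania → UTC: 09:00–10:00, 11:00–12:00, 12:15–13:00, 14:00–14:15, 15:45–16:30.
Carlos ∩ Rania: 09:15–10:00, 11:00–12:00, 12:15–13:00.
Windows ≥ 30 min: 09:15–10:00, 11:00–12:00, 12:15–13:00.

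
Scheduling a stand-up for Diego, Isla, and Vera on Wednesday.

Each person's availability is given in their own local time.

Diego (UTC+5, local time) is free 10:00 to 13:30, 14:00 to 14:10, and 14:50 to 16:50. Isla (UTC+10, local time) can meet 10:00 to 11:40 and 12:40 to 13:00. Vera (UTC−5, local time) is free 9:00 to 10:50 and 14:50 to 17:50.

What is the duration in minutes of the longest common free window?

Diego → UTC: 05:00–08:30, 09:00–09:10, 09:50–11:50.
Isla → UTC: 00:00–01:40, 02:40–03:00.
Vera → UTC: 14:00–15:50, 19:50–22:50.
Diego ∩ Isla: (none).
Diego ∩ Isla ∩ Vera: (none).
No common window.

0 minutes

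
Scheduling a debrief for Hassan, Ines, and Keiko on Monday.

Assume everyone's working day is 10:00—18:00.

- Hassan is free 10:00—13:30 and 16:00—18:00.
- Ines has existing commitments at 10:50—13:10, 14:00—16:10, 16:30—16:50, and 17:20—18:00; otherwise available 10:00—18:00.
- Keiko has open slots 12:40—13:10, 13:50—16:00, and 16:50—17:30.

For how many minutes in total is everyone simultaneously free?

30 minutes

Ines free within 10:00–18:00: 10:00–10:50, 13:10–14:00, 16:10–16:30, 16:50–17:20.
Hassan ∩ Ines: 10:00–10:50, 13:10–13:30, 16:10–16:30, 16:50–17:20.
Hassan ∩ Ines ∩ Keiko: 16:50–17:20.
Total common minutes: 30.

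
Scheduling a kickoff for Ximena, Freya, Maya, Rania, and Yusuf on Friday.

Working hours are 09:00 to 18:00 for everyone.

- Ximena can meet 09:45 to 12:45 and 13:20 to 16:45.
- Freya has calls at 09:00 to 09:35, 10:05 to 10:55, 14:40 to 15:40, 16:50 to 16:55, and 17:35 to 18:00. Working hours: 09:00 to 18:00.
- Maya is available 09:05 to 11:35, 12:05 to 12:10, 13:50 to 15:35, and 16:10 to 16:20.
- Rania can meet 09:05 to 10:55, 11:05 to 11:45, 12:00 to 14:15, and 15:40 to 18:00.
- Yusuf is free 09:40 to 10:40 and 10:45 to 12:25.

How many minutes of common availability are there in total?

Freya free within 09:00–18:00: 09:35–10:05, 10:55–14:40, 15:40–16:50, 16:55–17:35.
Ximena ∩ Freya: 09:45–10:05, 10:55–12:45, 13:20–14:40, 15:40–16:45.
Ximena ∩ Freya ∩ Maya: 09:45–10:05, 10:55–11:35, 12:05–12:10, 13:50–14:40, 16:10–16:20.
Ximena ∩ Freya ∩ Maya ∩ Rania: 09:45–10:05, 11:05–11:35, 12:05–12:10, 13:50–14:15, 16:10–16:20.
Ximena ∩ Freya ∩ Maya ∩ Rania ∩ Yusuf: 09:45–10:05, 11:05–11:35, 12:05–12:10.
Total common minutes: 20 + 30 + 5 = 55.

55 minutes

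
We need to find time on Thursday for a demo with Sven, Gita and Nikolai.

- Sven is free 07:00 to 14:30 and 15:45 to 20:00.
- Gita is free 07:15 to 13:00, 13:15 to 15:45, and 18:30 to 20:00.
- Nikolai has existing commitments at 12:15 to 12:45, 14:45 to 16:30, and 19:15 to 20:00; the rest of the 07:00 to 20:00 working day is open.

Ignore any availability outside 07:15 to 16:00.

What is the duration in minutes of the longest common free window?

Nikolai free within 07:00–20:00: 07:00–12:15, 12:45–14:45, 16:30–19:15.
Sven ∩ Gita: 07:15–13:00, 13:15–14:30, 18:30–20:00.
Sven ∩ Gita ∩ Nikolai: 07:15–12:15, 12:45–13:00, 13:15–14:30, 18:30–19:15.
Restricted to 07:15–16:00: 07:15–12:15, 12:45–13:00, 13:15–14:30.
Common window lengths: 300, 15, 75 min; longest is 300.

300 minutes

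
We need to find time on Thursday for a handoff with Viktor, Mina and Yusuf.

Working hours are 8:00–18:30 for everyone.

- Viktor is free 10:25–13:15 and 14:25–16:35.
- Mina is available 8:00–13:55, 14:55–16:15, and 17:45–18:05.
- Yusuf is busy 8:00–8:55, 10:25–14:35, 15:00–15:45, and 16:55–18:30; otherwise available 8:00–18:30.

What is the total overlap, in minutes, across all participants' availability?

35 minutes

Yusuf free within 08:00–18:30: 08:55–10:25, 14:35–15:00, 15:45–16:55.
Viktor ∩ Mina: 10:25–13:15, 14:55–16:15.
Viktor ∩ Mina ∩ Yusuf: 14:55–15:00, 15:45–16:15.
Total common minutes: 5 + 30 = 35.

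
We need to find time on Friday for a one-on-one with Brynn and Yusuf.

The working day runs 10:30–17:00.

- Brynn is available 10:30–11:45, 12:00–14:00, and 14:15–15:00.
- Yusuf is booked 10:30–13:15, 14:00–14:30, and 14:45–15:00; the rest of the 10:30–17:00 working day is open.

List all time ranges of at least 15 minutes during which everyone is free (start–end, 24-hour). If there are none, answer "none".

Yusuf free within 10:30–17:00: 13:15–14:00, 14:30–14:45, 15:00–17:00.
Brynn ∩ Yusuf: 13:15–14:00, 14:30–14:45.
Windows ≥ 15 min: 13:15–14:00, 14:30–14:45.

13:15–14:00, 14:30–14:45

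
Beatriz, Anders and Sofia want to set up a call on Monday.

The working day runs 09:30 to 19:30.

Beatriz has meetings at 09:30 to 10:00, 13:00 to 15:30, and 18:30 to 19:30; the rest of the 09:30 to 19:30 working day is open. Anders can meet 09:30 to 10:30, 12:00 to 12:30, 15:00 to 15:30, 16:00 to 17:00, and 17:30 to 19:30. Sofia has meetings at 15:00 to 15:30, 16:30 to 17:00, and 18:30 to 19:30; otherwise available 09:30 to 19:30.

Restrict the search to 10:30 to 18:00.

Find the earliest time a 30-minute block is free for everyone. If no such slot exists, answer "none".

Beatriz free within 09:30–19:30: 10:00–13:00, 15:30–18:30.
Sofia free within 09:30–19:30: 09:30–15:00, 15:30–16:30, 17:00–18:30.
Beatriz ∩ Anders: 10:00–10:30, 12:00–12:30, 16:00–17:00, 17:30–18:30.
Beatriz ∩ Anders ∩ Sofia: 10:00–10:30, 12:00–12:30, 16:00–16:30, 17:30–18:30.
Restricted to 10:30–18:00: 12:00–12:30, 16:00–16:30, 17:30–18:00.
Windows ≥ 30 min: 12:00–12:30, 16:00–16:30, 17:30–18:00.
Earliest such window starts at 12:00.

12:00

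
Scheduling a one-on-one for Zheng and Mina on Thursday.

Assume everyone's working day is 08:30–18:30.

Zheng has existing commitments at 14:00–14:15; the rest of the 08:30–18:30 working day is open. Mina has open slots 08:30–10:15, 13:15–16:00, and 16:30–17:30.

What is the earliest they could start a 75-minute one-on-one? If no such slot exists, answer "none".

08:30

Zheng free within 08:30–18:30: 08:30–14:00, 14:15–18:30.
Zheng ∩ Mina: 08:30–10:15, 13:15–14:00, 14:15–16:00, 16:30–17:30.
Windows ≥ 75 min: 08:30–10:15, 14:15–16:00.
Earliest such window starts at 08:30.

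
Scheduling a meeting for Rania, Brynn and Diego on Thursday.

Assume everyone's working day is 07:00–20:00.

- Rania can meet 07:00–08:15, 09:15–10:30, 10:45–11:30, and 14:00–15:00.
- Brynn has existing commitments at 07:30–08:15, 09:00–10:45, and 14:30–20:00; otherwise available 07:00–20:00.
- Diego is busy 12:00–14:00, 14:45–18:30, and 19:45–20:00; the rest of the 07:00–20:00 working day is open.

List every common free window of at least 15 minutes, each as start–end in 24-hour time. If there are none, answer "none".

Brynn free within 07:00–20:00: 07:00–07:30, 08:15–09:00, 10:45–14:30.
Diego free within 07:00–20:00: 07:00–12:00, 14:00–14:45, 18:30–19:45.
Rania ∩ Brynn: 07:00–07:30, 10:45–11:30, 14:00–14:30.
Rania ∩ Brynn ∩ Diego: 07:00–07:30, 10:45–11:30, 14:00–14:30.
Windows ≥ 15 min: 07:00–07:30, 10:45–11:30, 14:00–14:30.

07:00–07:30, 10:45–11:30, 14:00–14:30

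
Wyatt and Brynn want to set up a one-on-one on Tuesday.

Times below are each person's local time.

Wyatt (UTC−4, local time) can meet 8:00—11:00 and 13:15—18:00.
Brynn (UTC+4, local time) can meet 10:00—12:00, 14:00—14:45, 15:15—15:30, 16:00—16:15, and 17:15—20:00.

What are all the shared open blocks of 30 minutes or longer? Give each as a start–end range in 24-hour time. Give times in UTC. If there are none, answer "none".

Wyatt → UTC: 12:00–15:00, 17:15–22:00.
Brynn → UTC: 06:00–08:00, 10:00–10:45, 11:15–11:30, 12:00–12:15, 13:15–16:00.
Wyatt ∩ Brynn: 12:00–12:15, 13:15–15:00.
Windows ≥ 30 min: 13:15–15:00.

13:15–15:00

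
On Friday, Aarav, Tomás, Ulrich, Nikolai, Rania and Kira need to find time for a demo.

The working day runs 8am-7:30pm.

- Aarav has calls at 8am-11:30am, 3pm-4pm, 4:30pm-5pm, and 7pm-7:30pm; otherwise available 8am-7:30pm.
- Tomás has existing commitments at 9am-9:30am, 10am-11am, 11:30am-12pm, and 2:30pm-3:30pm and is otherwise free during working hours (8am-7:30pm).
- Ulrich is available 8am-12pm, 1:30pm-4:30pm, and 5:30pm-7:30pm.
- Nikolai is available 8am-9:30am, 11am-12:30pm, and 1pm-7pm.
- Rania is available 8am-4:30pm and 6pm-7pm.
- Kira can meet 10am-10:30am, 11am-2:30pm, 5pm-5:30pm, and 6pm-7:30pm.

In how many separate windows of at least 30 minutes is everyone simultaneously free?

2

Aarav free within 08:00–19:30: 11:30–15:00, 16:00–16:30, 17:00–19:00.
Tomás free within 08:00–19:30: 08:00–09:00, 09:30–10:00, 11:00–11:30, 12:00–14:30, 15:30–19:30.
Aarav ∩ Tomás: 12:00–14:30, 16:00–16:30, 17:00–19:00.
Aarav ∩ Tomás ∩ Ulrich: 13:30–14:30, 16:00–16:30, 17:30–19:00.
Aarav ∩ Tomás ∩ Ulrich ∩ Nikolai: 13:30–14:30, 16:00–16:30, 17:30–19:00.
Aarav ∩ Tomás ∩ Ulrich ∩ Nikolai ∩ Rania: 13:30–14:30, 16:00–16:30, 18:00–19:00.
Aarav ∩ Tomás ∩ Ulrich ∩ Nikolai ∩ Rania ∩ Kira: 13:30–14:30, 18:00–19:00.
Windows ≥ 30 min: 13:30–14:30, 18:00–19:00.
That's 2 windows.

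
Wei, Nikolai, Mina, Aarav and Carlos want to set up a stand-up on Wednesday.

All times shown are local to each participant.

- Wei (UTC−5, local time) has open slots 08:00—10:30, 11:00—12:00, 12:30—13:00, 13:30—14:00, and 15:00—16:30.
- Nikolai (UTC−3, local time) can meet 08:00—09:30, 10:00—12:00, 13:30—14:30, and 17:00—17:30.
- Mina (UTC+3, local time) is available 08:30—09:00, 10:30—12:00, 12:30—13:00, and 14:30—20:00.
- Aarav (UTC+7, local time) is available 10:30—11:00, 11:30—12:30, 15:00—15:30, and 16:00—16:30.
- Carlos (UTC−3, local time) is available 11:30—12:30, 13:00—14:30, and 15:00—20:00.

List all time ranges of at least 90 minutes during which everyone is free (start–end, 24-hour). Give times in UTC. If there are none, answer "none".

Wei → UTC: 13:00–15:30, 16:00–17:00, 17:30–18:00, 18:30–19:00, 20:00–21:30.
Nikolai → UTC: 11:00–12:30, 13:00–15:00, 16:30–17:30, 20:00–20:30.
Mina → UTC: 05:30–06:00, 07:30–09:00, 09:30–10:00, 11:30–17:00.
Aarav → UTC: 03:30–04:00, 04:30–05:30, 08:00–08:30, 09:00–09:30.
Carlos → UTC: 14:30–15:30, 16:00–17:30, 18:00–23:00.
Wei ∩ Nikolai: 13:00–15:00, 16:30–17:00, 20:00–20:30.
Wei ∩ Nikolai ∩ Mina: 13:00–15:00, 16:30–17:00.
Wei ∩ Nikolai ∩ Mina ∩ Aarav: (none).
Wei ∩ Nikolai ∩ Mina ∩ Aarav ∩ Carlos: (none).
Windows ≥ 90 min: (none).

none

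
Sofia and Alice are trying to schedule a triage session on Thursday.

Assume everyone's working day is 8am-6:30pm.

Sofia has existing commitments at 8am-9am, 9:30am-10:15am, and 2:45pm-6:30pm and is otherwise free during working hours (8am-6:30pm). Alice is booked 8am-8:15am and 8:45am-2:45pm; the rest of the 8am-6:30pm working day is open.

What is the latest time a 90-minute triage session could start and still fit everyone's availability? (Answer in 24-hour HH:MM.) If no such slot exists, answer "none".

Sofia free within 08:00–18:30: 09:00–09:30, 10:15–14:45.
Alice free within 08:00–18:30: 08:15–08:45, 14:45–18:30.
Sofia ∩ Alice: (none).
Windows ≥ 90 min: (none).

none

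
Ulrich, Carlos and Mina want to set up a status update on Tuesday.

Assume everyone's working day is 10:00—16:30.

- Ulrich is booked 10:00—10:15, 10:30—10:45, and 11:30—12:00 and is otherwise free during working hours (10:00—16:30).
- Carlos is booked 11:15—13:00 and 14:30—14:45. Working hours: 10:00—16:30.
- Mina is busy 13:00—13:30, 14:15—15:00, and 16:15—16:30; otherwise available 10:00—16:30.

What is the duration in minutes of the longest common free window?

75 minutes

Ulrich free within 10:00–16:30: 10:15–10:30, 10:45–11:30, 12:00–16:30.
Carlos free within 10:00–16:30: 10:00–11:15, 13:00–14:30, 14:45–16:30.
Mina free within 10:00–16:30: 10:00–13:00, 13:30–14:15, 15:00–16:15.
Ulrich ∩ Carlos: 10:15–10:30, 10:45–11:15, 13:00–14:30, 14:45–16:30.
Ulrich ∩ Carlos ∩ Mina: 10:15–10:30, 10:45–11:15, 13:30–14:15, 15:00–16:15.
Common window lengths: 15, 30, 45, 75 min; longest is 75.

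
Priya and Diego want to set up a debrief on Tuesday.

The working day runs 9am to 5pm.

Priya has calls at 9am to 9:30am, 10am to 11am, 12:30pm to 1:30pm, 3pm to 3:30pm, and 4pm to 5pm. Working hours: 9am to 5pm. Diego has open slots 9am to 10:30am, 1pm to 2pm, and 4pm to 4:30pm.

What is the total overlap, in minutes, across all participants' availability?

Priya free within 09:00–17:00: 09:30–10:00, 11:00–12:30, 13:30–15:00, 15:30–16:00.
Priya ∩ Diego: 09:30–10:00, 13:30–14:00.
Total common minutes: 30 + 30 = 60.

60 minutes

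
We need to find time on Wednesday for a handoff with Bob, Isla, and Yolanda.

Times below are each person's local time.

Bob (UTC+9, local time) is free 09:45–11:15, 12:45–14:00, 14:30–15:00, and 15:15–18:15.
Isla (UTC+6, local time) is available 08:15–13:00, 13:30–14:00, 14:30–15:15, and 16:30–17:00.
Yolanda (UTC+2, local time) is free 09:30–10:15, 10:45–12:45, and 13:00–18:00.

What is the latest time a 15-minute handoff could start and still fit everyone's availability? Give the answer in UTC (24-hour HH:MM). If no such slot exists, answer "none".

Bob → UTC: 00:45–02:15, 03:45–05:00, 05:30–06:00, 06:15–09:15.
Isla → UTC: 02:15–07:00, 07:30–08:00, 08:30–09:15, 10:30–11:00.
Yolanda → UTC: 07:30–08:15, 08:45–10:45, 11:00–16:00.
Bob ∩ Isla: 03:45–05:00, 05:30–06:00, 06:15–07:00, 07:30–08:00, 08:30–09:15.
Bob ∩ Isla ∩ Yolanda: 07:30–08:00, 08:45–09:15.
Windows ≥ 15 min: 07:30–08:00, 08:45–09:15.
Latest start in the last window 08:45–09:15 is 09:15 − 15 min = 09:00.

09:00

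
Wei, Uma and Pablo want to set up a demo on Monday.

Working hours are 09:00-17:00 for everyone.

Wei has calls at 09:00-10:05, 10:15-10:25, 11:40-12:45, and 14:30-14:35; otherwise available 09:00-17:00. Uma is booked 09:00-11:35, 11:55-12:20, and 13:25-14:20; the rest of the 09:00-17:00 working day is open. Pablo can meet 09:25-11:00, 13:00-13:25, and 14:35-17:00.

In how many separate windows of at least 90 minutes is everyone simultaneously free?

Wei free within 09:00–17:00: 10:05–10:15, 10:25–11:40, 12:45–14:30, 14:35–17:00.
Uma free within 09:00–17:00: 11:35–11:55, 12:20–13:25, 14:20–17:00.
Wei ∩ Uma: 11:35–11:40, 12:45–13:25, 14:20–14:30, 14:35–17:00.
Wei ∩ Uma ∩ Pablo: 13:00–13:25, 14:35–17:00.
Windows ≥ 90 min: 14:35–17:00.
That's 1 window.

1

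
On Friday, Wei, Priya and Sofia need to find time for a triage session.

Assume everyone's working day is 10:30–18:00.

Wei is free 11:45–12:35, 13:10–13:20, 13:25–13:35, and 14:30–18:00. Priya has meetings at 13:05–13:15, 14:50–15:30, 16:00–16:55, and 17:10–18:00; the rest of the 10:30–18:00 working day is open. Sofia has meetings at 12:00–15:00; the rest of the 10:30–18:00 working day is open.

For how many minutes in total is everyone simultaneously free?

60 minutes

Priya free within 10:30–18:00: 10:30–13:05, 13:15–14:50, 15:30–16:00, 16:55–17:10.
Sofia free within 10:30–18:00: 10:30–12:00, 15:00–18:00.
Wei ∩ Priya: 11:45–12:35, 13:15–13:20, 13:25–13:35, 14:30–14:50, 15:30–16:00, 16:55–17:10.
Wei ∩ Priya ∩ Sofia: 11:45–12:00, 15:30–16:00, 16:55–17:10.
Total common minutes: 15 + 30 + 15 = 60.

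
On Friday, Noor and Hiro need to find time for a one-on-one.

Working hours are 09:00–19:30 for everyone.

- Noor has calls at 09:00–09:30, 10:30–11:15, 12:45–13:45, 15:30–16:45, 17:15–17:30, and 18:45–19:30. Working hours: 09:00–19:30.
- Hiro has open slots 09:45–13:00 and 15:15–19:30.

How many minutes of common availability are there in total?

Noor free within 09:00–19:30: 09:30–10:30, 11:15–12:45, 13:45–15:30, 16:45–17:15, 17:30–18:45.
Noor ∩ Hiro: 09:45–10:30, 11:15–12:45, 15:15–15:30, 16:45–17:15, 17:30–18:45.
Total common minutes: 45 + 90 + 15 + 30 + 75 = 255.

255 minutes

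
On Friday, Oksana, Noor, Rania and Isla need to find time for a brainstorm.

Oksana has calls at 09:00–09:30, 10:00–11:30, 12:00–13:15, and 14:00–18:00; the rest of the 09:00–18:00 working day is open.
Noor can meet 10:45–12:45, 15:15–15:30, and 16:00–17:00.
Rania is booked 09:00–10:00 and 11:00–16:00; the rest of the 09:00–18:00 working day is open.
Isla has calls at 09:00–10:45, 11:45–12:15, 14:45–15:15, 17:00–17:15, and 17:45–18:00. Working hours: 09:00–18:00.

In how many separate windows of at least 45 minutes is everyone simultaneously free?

0

Oksana free within 09:00–18:00: 09:30–10:00, 11:30–12:00, 13:15–14:00.
Rania free within 09:00–18:00: 10:00–11:00, 16:00–18:00.
Isla free within 09:00–18:00: 10:45–11:45, 12:15–14:45, 15:15–17:00, 17:15–17:45.
Oksana ∩ Noor: 11:30–12:00.
Oksana ∩ Noor ∩ Rania: (none).
Oksana ∩ Noor ∩ Rania ∩ Isla: (none).
Windows ≥ 45 min: (none).
That's 0 windows.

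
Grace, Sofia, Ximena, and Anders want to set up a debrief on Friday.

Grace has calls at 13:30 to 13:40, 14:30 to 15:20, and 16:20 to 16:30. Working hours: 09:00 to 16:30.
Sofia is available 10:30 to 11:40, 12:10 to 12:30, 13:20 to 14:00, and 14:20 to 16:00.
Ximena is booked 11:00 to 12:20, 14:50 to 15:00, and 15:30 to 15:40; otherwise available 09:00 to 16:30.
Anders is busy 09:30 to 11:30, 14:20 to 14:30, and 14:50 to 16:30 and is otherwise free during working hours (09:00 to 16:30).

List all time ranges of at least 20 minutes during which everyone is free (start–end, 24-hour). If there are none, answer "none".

Grace free within 09:00–16:30: 09:00–13:30, 13:40–14:30, 15:20–16:20.
Ximena free within 09:00–16:30: 09:00–11:00, 12:20–14:50, 15:00–15:30, 15:40–16:30.
Anders free within 09:00–16:30: 09:00–09:30, 11:30–14:20, 14:30–14:50.
Grace ∩ Sofia: 10:30–11:40, 12:10–12:30, 13:20–13:30, 13:40–14:00, 14:20–14:30, 15:20–16:00.
Grace ∩ Sofia ∩ Ximena: 10:30–11:00, 12:20–12:30, 13:20–13:30, 13:40–14:00, 14:20–14:30, 15:20–15:30, 15:40–16:00.
Grace ∩ Sofia ∩ Ximena ∩ Anders: 12:20–12:30, 13:20–13:30, 13:40–14:00.
Windows ≥ 20 min: 13:40–14:00.

13:40–14:00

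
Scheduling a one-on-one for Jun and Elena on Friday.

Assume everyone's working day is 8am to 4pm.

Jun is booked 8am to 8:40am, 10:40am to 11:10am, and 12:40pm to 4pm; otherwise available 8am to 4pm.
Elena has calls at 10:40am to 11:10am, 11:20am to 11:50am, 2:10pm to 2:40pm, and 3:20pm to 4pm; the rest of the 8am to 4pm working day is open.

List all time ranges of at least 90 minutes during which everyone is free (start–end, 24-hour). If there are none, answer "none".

Jun free within 08:00–16:00: 08:40–10:40, 11:10–12:40.
Elena free within 08:00–16:00: 08:00–10:40, 11:10–11:20, 11:50–14:10, 14:40–15:20.
Jun ∩ Elena: 08:40–10:40, 11:10–11:20, 11:50–12:40.
Windows ≥ 90 min: 08:40–10:40.

08:40–10:40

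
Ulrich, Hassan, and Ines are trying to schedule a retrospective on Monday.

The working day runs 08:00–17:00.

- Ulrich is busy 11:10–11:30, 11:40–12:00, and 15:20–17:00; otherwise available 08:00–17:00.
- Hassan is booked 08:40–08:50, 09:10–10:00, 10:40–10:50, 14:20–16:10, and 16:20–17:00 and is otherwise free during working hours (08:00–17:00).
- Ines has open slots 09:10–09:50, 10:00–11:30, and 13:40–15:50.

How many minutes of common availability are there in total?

100 minutes

Ulrich free within 08:00–17:00: 08:00–11:10, 11:30–11:40, 12:00–15:20.
Hassan free within 08:00–17:00: 08:00–08:40, 08:50–09:10, 10:00–10:40, 10:50–14:20, 16:10–16:20.
Ulrich ∩ Hassan: 08:00–08:40, 08:50–09:10, 10:00–10:40, 10:50–11:10, 11:30–11:40, 12:00–14:20.
Ulrich ∩ Hassan ∩ Ines: 10:00–10:40, 10:50–11:10, 13:40–14:20.
Total common minutes: 40 + 20 + 40 = 100.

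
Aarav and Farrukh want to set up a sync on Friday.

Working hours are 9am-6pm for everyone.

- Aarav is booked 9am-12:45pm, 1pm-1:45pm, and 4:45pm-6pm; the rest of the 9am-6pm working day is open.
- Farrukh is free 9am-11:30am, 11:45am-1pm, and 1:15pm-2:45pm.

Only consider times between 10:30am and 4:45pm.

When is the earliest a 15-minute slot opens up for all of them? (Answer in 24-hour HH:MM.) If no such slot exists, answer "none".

12:45

Aarav free within 09:00–18:00: 12:45–13:00, 13:45–16:45.
Aarav ∩ Farrukh: 12:45–13:00, 13:45–14:45.
Restricted to 10:30–16:45: 12:45–13:00, 13:45–14:45.
Windows ≥ 15 min: 12:45–13:00, 13:45–14:45.
Earliest such window starts at 12:45.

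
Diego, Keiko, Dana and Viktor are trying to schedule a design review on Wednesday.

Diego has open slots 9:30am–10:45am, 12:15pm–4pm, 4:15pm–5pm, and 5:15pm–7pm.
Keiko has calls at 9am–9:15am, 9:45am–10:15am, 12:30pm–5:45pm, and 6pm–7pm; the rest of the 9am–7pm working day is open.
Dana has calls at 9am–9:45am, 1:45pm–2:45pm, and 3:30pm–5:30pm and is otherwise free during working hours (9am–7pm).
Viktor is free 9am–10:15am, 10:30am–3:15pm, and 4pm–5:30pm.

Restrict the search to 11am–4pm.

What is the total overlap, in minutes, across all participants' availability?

15 minutes

Keiko free within 09:00–19:00: 09:15–09:45, 10:15–12:30, 17:45–18:00.
Dana free within 09:00–19:00: 09:45–13:45, 14:45–15:30, 17:30–19:00.
Diego ∩ Keiko: 09:30–09:45, 10:15–10:45, 12:15–12:30, 17:45–18:00.
Diego ∩ Keiko ∩ Dana: 10:15–10:45, 12:15–12:30, 17:45–18:00.
Diego ∩ Keiko ∩ Dana ∩ Viktor: 10:30–10:45, 12:15–12:30.
Restricted to 11:00–16:00: 12:15–12:30.
Total common minutes: 15.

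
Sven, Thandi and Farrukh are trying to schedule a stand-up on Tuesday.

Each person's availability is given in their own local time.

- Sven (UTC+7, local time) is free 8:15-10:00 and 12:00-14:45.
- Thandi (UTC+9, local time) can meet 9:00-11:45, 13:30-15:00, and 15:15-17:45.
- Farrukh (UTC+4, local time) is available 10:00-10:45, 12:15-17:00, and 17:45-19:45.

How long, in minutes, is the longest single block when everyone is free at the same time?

30 minutes

Sven → UTC: 01:15–03:00, 05:00–07:45.
Thandi → UTC: 00:00–02:45, 04:30–06:00, 06:15–08:45.
Farrukh → UTC: 06:00–06:45, 08:15–13:00, 13:45–15:45.
Sven ∩ Thandi: 01:15–02:45, 05:00–06:00, 06:15–07:45.
Sven ∩ Thandi ∩ Farrukh: 06:15–06:45.
Single common window of 30 minutes.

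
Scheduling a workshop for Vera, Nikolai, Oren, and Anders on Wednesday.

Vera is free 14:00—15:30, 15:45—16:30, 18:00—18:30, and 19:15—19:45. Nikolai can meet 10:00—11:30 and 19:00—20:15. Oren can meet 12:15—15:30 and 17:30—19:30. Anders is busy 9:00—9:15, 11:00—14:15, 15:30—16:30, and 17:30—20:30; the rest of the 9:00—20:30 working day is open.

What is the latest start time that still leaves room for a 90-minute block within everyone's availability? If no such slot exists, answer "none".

none

Anders free within 09:00–20:30: 09:15–11:00, 14:15–15:30, 16:30–17:30.
Vera ∩ Nikolai: 19:15–19:45.
Vera ∩ Nikolai ∩ Oren: 19:15–19:30.
Vera ∩ Nikolai ∩ Oren ∩ Anders: (none).
Windows ≥ 90 min: (none).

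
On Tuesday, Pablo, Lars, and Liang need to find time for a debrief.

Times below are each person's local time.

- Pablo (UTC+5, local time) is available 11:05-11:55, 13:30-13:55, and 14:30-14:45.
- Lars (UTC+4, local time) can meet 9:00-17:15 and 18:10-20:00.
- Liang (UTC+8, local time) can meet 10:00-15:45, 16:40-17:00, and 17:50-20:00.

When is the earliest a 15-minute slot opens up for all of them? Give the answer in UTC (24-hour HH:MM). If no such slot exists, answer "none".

06:05

Pablo → UTC: 06:05–06:55, 08:30–08:55, 09:30–09:45.
Lars → UTC: 05:00–13:15, 14:10–16:00.
Liang → UTC: 02:00–07:45, 08:40–09:00, 09:50–12:00.
Pablo ∩ Lars: 06:05–06:55, 08:30–08:55, 09:30–09:45.
Pablo ∩ Lars ∩ Liang: 06:05–06:55, 08:40–08:55.
Windows ≥ 15 min: 06:05–06:55, 08:40–08:55.
Earliest such window starts at 06:05.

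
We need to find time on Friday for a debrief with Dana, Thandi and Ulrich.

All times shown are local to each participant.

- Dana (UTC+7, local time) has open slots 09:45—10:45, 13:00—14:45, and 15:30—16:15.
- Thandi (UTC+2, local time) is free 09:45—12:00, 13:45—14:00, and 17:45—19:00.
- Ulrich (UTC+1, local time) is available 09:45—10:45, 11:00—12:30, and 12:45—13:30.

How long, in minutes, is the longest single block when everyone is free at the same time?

Dana → UTC: 02:45–03:45, 06:00–07:45, 08:30–09:15.
Thandi → UTC: 07:45–10:00, 11:45–12:00, 15:45–17:00.
Ulrich → UTC: 08:45–09:45, 10:00–11:30, 11:45–12:30.
Dana ∩ Thandi: 08:30–09:15.
Dana ∩ Thandi ∩ Ulrich: 08:45–09:15.
Single common window of 30 minutes.

30 minutes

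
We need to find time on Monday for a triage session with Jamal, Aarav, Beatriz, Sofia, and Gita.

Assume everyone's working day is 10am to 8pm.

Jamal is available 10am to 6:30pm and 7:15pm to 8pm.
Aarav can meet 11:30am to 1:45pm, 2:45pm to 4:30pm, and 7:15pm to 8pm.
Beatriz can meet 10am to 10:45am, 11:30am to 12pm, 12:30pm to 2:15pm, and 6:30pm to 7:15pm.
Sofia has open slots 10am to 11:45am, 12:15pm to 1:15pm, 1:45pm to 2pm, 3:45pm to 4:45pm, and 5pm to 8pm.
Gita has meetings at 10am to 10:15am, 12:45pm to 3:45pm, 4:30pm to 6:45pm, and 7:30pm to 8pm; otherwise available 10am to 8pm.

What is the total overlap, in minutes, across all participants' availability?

30 minutes

Gita free within 10:00–20:00: 10:15–12:45, 15:45–16:30, 18:45–19:30.
Jamal ∩ Aarav: 11:30–13:45, 14:45–16:30, 19:15–20:00.
Jamal ∩ Aarav ∩ Beatriz: 11:30–12:00, 12:30–13:45.
Jamal ∩ Aarav ∩ Beatriz ∩ Sofia: 11:30–11:45, 12:30–13:15.
Jamal ∩ Aarav ∩ Beatriz ∩ Sofia ∩ Gita: 11:30–11:45, 12:30–12:45.
Total common minutes: 15 + 15 = 30.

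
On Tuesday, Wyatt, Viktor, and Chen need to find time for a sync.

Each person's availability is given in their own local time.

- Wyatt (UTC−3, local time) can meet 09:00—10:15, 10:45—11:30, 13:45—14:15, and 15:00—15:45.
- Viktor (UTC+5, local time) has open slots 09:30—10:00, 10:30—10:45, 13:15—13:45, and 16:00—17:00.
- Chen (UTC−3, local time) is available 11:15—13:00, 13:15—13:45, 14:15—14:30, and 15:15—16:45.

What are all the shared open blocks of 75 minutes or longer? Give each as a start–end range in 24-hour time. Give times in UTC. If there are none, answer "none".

Wyatt → UTC: 12:00–13:15, 13:45–14:30, 16:45–17:15, 18:00–18:45.
Viktor → UTC: 04:30–05:00, 05:30–05:45, 08:15–08:45, 11:00–12:00.
Chen → UTC: 14:15–16:00, 16:15–16:45, 17:15–17:30, 18:15–19:45.
Wyatt ∩ Viktor: (none).
Wyatt ∩ Viktor ∩ Chen: (none).
Windows ≥ 75 min: (none).

none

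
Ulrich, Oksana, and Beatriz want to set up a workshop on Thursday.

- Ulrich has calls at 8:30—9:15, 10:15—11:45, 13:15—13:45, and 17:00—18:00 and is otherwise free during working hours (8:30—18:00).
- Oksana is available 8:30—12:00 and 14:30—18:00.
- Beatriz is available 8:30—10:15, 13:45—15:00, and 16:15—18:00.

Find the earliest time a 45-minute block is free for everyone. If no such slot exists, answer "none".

Ulrich free within 08:30–18:00: 09:15–10:15, 11:45–13:15, 13:45–17:00.
Ulrich ∩ Oksana: 09:15–10:15, 11:45–12:00, 14:30–17:00.
Ulrich ∩ Oksana ∩ Beatriz: 09:15–10:15, 14:30–15:00, 16:15–17:00.
Windows ≥ 45 min: 09:15–10:15, 16:15–17:00.
Earliest such window starts at 09:15.

09:15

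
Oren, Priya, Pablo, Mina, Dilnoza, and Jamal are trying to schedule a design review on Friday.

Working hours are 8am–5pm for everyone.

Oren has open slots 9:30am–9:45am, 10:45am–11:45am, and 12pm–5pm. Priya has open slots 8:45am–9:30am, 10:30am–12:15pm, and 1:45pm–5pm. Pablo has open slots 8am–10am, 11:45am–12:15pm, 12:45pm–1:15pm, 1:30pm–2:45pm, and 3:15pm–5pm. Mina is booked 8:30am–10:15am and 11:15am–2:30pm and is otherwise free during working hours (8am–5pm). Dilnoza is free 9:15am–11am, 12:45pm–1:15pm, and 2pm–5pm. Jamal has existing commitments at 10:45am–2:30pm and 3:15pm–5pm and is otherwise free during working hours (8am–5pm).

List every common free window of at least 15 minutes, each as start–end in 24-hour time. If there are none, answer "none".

Mina free within 08:00–17:00: 08:00–08:30, 10:15–11:15, 14:30–17:00.
Jamal free within 08:00–17:00: 08:00–10:45, 14:30–15:15.
Oren ∩ Priya: 10:45–11:45, 12:00–12:15, 13:45–17:00.
Oren ∩ Priya ∩ Pablo: 12:00–12:15, 13:45–14:45, 15:15–17:00.
Oren ∩ Priya ∩ Pablo ∩ Mina: 14:30–14:45, 15:15–17:00.
Oren ∩ Priya ∩ Pablo ∩ Mina ∩ Dilnoza: 14:30–14:45, 15:15–17:00.
Oren ∩ Priya ∩ Pablo ∩ Mina ∩ Dilnoza ∩ Jamal: 14:30–14:45.
Windows ≥ 15 min: 14:30–14:45.

14:30–14:45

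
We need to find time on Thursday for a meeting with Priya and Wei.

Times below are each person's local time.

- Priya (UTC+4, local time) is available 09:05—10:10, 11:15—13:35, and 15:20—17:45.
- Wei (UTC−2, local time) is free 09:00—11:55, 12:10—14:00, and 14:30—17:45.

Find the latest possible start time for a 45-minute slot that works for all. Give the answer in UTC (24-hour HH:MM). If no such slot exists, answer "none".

Priya → UTC: 05:05–06:10, 07:15–09:35, 11:20–13:45.
Wei → UTC: 11:00–13:55, 14:10–16:00, 16:30–19:45.
Priya ∩ Wei: 11:20–13:45.
Windows ≥ 45 min: 11:20–13:45.
Latest start in the last window 11:20–13:45 is 13:45 − 45 min = 13:00.

13:00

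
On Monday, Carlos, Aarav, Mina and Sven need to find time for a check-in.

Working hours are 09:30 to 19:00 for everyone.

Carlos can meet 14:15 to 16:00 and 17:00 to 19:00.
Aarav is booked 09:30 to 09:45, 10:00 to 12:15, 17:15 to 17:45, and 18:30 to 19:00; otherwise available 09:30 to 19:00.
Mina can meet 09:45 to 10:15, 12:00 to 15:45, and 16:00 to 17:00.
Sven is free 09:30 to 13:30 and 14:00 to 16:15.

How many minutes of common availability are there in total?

90 minutes

Aarav free within 09:30–19:00: 09:45–10:00, 12:15–17:15, 17:45–18:30.
Carlos ∩ Aarav: 14:15–16:00, 17:00–17:15, 17:45–18:30.
Carlos ∩ Aarav ∩ Mina: 14:15–15:45.
Carlos ∩ Aarav ∩ Mina ∩ Sven: 14:15–15:45.
Total common minutes: 90.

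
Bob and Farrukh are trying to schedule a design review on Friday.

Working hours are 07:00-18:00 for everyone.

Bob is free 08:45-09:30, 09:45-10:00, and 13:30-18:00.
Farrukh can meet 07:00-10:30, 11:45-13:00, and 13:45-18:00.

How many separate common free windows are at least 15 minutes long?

3

Bob ∩ Farrukh: 08:45–09:30, 09:45–10:00, 13:45–18:00.
Windows ≥ 15 min: 08:45–09:30, 09:45–10:00, 13:45–18:00.
That's 3 windows.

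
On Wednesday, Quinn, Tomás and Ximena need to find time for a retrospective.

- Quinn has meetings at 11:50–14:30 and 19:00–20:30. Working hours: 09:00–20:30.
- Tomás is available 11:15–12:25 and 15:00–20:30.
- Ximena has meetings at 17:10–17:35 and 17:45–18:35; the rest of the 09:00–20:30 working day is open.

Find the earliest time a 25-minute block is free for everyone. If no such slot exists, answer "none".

Quinn free within 09:00–20:30: 09:00–11:50, 14:30–19:00.
Ximena free within 09:00–20:30: 09:00–17:10, 17:35–17:45, 18:35–20:30.
Quinn ∩ Tomás: 11:15–11:50, 15:00–19:00.
Quinn ∩ Tomás ∩ Ximena: 11:15–11:50, 15:00–17:10, 17:35–17:45, 18:35–19:00.
Windows ≥ 25 min: 11:15–11:50, 15:00–17:10, 18:35–19:00.
Earliest such window starts at 11:15.

11:15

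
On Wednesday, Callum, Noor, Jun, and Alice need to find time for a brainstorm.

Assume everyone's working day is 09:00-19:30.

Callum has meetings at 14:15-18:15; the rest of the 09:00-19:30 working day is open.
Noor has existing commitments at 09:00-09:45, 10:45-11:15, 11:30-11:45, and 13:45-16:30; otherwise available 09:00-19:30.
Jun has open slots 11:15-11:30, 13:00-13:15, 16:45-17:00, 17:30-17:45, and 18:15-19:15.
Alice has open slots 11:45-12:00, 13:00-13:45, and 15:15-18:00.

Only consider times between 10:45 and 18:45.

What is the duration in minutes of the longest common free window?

Callum free within 09:00–19:30: 09:00–14:15, 18:15–19:30.
Noor free within 09:00–19:30: 09:45–10:45, 11:15–11:30, 11:45–13:45, 16:30–19:30.
Callum ∩ Noor: 09:45–10:45, 11:15–11:30, 11:45–13:45, 18:15–19:30.
Callum ∩ Noor ∩ Jun: 11:15–11:30, 13:00–13:15, 18:15–19:15.
Callum ∩ Noor ∩ Jun ∩ Alice: 13:00–13:15.
Restricted to 10:45–18:45: 13:00–13:15.
Single common window of 15 minutes.

15 minutes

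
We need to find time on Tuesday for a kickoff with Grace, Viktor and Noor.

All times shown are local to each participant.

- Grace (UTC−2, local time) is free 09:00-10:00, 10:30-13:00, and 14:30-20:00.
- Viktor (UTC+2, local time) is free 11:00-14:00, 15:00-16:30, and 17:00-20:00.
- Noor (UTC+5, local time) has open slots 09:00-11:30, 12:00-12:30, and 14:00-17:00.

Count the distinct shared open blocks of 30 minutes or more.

Grace → UTC: 11:00–12:00, 12:30–15:00, 16:30–22:00.
Viktor → UTC: 09:00–12:00, 13:00–14:30, 15:00–18:00.
Noor → UTC: 04:00–06:30, 07:00–07:30, 09:00–12:00.
Grace ∩ Viktor: 11:00–12:00, 13:00–14:30, 16:30–18:00.
Grace ∩ Viktor ∩ Noor: 11:00–12:00.
Windows ≥ 30 min: 11:00–12:00.
That's 1 window.

1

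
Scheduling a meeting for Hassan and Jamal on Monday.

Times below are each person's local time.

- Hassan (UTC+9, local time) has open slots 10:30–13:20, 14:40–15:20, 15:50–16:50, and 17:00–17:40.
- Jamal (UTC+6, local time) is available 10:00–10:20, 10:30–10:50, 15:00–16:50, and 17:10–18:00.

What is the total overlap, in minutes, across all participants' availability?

Hassan → UTC: 01:30–04:20, 05:40–06:20, 06:50–07:50, 08:00–08:40.
Jamal → UTC: 04:00–04:20, 04:30–04:50, 09:00–10:50, 11:10–12:00.
Hassan ∩ Jamal: 04:00–04:20.
Total common minutes: 20.

20 minutes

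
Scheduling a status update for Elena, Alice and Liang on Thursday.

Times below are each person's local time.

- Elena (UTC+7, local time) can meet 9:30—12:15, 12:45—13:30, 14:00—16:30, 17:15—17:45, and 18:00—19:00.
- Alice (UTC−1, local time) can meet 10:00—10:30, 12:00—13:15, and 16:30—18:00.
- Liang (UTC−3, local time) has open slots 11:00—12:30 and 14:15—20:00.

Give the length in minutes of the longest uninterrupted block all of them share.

0 minutes

Elena → UTC: 02:30–05:15, 05:45–06:30, 07:00–09:30, 10:15–10:45, 11:00–12:00.
Alice → UTC: 11:00–11:30, 13:00–14:15, 17:30–19:00.
Liang → UTC: 14:00–15:30, 17:15–23:00.
Elena ∩ Alice: 11:00–11:30.
Elena ∩ Alice ∩ Liang: (none).
No common window.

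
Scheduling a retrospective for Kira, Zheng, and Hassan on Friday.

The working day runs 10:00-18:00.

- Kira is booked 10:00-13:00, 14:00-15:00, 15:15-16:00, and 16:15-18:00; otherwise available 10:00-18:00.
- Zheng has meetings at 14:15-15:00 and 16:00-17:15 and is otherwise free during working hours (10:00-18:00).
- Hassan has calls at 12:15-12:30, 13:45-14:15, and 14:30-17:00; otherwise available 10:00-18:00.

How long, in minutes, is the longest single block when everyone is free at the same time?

45 minutes

Kira free within 10:00–18:00: 13:00–14:00, 15:00–15:15, 16:00–16:15.
Zheng free within 10:00–18:00: 10:00–14:15, 15:00–16:00, 17:15–18:00.
Hassan free within 10:00–18:00: 10:00–12:15, 12:30–13:45, 14:15–14:30, 17:00–18:00.
Kira ∩ Zheng: 13:00–14:00, 15:00–15:15.
Kira ∩ Zheng ∩ Hassan: 13:00–13:45.
Single common window of 45 minutes.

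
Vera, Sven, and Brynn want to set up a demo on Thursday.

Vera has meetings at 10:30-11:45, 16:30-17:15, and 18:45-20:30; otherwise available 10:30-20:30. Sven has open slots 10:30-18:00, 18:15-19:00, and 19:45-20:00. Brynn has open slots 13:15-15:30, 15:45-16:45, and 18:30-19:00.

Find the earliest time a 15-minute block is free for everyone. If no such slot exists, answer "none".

13:15

Vera free within 10:30–20:30: 11:45–16:30, 17:15–18:45.
Vera ∩ Sven: 11:45–16:30, 17:15–18:00, 18:15–18:45.
Vera ∩ Sven ∩ Brynn: 13:15–15:30, 15:45–16:30, 18:30–18:45.
Windows ≥ 15 min: 13:15–15:30, 15:45–16:30, 18:30–18:45.
Earliest such window starts at 13:15.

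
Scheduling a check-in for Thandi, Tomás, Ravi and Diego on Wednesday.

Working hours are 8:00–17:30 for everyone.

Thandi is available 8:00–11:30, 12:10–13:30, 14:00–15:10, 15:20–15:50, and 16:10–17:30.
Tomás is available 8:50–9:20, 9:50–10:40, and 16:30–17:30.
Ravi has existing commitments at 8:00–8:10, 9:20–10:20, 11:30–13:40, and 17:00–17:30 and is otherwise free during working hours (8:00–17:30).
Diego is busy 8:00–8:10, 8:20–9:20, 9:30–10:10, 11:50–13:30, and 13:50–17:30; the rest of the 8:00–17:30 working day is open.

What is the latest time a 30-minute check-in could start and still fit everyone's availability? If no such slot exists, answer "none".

Ravi free within 08:00–17:30: 08:10–09:20, 10:20–11:30, 13:40–17:00.
Diego free within 08:00–17:30: 08:10–08:20, 09:20–09:30, 10:10–11:50, 13:30–13:50.
Thandi ∩ Tomás: 08:50–09:20, 09:50–10:40, 16:30–17:30.
Thandi ∩ Tomás ∩ Ravi: 08:50–09:20, 10:20–10:40, 16:30–17:00.
Thandi ∩ Tomás ∩ Ravi ∩ Diego: 10:20–10:40.
Windows ≥ 30 min: (none).

none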